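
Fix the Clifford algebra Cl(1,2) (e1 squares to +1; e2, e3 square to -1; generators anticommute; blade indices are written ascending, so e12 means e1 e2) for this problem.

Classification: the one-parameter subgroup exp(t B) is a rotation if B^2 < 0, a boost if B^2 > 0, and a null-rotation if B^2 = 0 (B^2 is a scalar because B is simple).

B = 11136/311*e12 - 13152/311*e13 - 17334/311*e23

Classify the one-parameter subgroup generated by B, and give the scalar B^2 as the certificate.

B^2 term by term: the squares give (11136/311)^2*(e12)^2 + (-13152/311)^2*(e13)^2 + (-17334/311)^2*(e23)^2 = 124010496/96721*(+1) + 172975104/96721*(+1) + 300467556/96721*(-1) = -36 (each basis 2-blade squares to minus the product of its generators' squares); cross terms between blades sharing an index anticommute and cancel. So B^2 = -36.
Answer: rotation, certificate B^2 = -36. B^2 = -36 is basis-independent, so its sign is the whole story.


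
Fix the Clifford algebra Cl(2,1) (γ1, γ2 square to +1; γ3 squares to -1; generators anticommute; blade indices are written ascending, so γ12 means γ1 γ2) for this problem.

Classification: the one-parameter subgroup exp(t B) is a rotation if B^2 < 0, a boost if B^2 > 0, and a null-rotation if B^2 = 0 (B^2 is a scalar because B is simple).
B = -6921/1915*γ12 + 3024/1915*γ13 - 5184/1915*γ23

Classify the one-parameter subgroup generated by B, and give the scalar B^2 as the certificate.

B^2 term by term: the squares give (-6921/1915)^2*(γ12)^2 + (3024/1915)^2*(γ13)^2 + (-5184/1915)^2*(γ23)^2 = 47900241/3667225*(-1) + 9144576/3667225*(+1) + 26873856/3667225*(+1) = -81/25 (each basis 2-blade squares to minus the product of its generators' squares); cross terms between blades sharing an index anticommute and cancel. So B^2 = -81/25.
Answer: rotation, certificate B^2 = -81/25. B^2 = -81/25 is basis-independent, so its sign is the whole story.


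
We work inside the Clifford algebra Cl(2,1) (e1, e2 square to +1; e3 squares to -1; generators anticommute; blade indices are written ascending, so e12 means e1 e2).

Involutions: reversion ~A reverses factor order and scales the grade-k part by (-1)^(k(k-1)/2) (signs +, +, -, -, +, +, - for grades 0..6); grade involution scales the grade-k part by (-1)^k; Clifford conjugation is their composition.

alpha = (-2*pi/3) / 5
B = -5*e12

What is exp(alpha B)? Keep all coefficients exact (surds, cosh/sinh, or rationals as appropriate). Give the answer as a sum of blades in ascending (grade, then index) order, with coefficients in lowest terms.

B^2 = (-5)^2*(e12)^2 = 25*(-1) = -25 (a basis 2-blade squares to minus the product of its generators' squares).
B^2 = -25 — B^2 < 0, so the exponential closes trigonometrically: l = 5, alpha*l = -2*pi/3, so exp(alpha B) = cos(-2*pi/3) + (sin(-2*pi/3)/5)*B = -1/2 + (-sqrt(3)/10)*B.
Answer: -1/2 + sqrt(3)/2*e12


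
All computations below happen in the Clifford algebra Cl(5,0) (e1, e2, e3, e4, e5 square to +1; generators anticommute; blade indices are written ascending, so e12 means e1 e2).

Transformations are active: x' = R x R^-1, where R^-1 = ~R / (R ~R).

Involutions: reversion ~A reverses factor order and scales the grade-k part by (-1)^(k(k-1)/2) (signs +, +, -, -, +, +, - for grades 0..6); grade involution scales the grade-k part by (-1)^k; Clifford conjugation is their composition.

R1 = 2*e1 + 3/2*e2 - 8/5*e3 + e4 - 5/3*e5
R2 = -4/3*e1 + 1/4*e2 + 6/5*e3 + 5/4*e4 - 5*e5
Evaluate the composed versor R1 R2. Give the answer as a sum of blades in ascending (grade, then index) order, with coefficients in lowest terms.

Distribute over the terms of R1 (each basis-blade product reordered to ascending indices, repeated generators contracted through their squares):
(2*e1) R2 = -8/3 + 1/2*e12 + 12/5*e13 + 5/2*e14 - 10*e15
(3/2*e2) R2 = 3/8 + 2*e12 + 9/5*e23 + 15/8*e24 - 15/2*e25
(-8/5*e3) R2 = -48/25 - 32/15*e13 + 2/5*e23 - 2*e34 + 8*e35
(e4) R2 = 5/4 + 4/3*e14 - 1/4*e24 - 6/5*e34 - 5*e45
(-5/3*e5) R2 = 25/3 - 20/9*e15 + 5/12*e25 + 2*e35 + 25/12*e45
Summing the partial products and collecting blades:
Answer: 3223/600 + 5/2*e12 + 4/15*e13 + 23/6*e14 - 110/9*e15 + 11/5*e23 + 13/8*e24 - 85/12*e25 - 16/5*e34 + 10*e35 - 35/12*e45


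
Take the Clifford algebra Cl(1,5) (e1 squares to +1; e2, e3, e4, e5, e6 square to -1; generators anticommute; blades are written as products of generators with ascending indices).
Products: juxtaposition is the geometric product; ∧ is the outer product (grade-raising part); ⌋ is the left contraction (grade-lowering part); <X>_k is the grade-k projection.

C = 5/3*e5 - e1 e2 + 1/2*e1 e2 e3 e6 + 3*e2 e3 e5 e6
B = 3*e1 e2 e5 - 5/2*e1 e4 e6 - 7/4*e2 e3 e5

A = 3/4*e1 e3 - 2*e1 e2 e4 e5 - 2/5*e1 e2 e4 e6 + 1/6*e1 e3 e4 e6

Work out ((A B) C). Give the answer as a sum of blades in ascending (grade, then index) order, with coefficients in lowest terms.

step 1: e2 - 5/12*e3 + 6*e4 - 21/16*e1 e2 e5 + 7/2*e1 e3 e4 + 9/4*e2 e3 e5 - 5*e2 e5 e6 + 15/8*e3 e4 e6 + 6/5*e4 e5 e6 + 7/24*e1 e2 e4 e5 e6 + 7/10*e1 e3 e4 e5 e6 - 1/2*e2 e3 e4 e5 e6
step 2: -e1 - 15*e3 - 3/2*e4 + 21/16*e5 + 27/4*e6 + 35/16*e1 e2 - 15/4*e2 e3 + 5/3*e2 e5 - 25/3*e2 e6 - 25/36*e3 e5 + 10*e4 e5 + 2*e4 e6 + 5/12*e1 e2 e3 - 573/80*e1 e2 e4 + 5/24*e1 e2 e6 + 7/8*e1 e3 e4 + 1/4*e1 e3 e5 - 55/16*e1 e3 e6 + 1/4*e1 e4 e5 + 49/8*e1 e5 e6 - 71/10*e2 e3 e4 + 211/40*e2 e4 e5 + 7/4*e2 e4 e6 - 5/4*e2 e5 e6 + 7/48*e3 e4 e5 - 75/32*e3 e5 e6 - 7/24*e4 e5 e6 + 35/72*e1 e2 e4 e6 + 35/6*e1 e3 e4 e5 + 7/6*e1 e3 e4 e6 - 5/6*e2 e3 e4 e6 - 25/8*e3 e4 e5 e6 + 3/5*e1 e2 e3 e4 e5 - 39/8*e1 e2 e3 e4 e6 + 93/10*e1 e2 e4 e5 e6 + 1/2*e1 e3 e4 e5 e6 + 173/10*e2 e3 e4 e5 e6
Answer: -e1 - 15*e3 - 3/2*e4 + 21/16*e5 + 27/4*e6 + 35/16*e1 e2 - 15/4*e2 e3 + 5/3*e2 e5 - 25/3*e2 e6 - 25/36*e3 e5 + 10*e4 e5 + 2*e4 e6 + 5/12*e1 e2 e3 - 573/80*e1 e2 e4 + 5/24*e1 e2 e6 + 7/8*e1 e3 e4 + 1/4*e1 e3 e5 - 55/16*e1 e3 e6 + 1/4*e1 e4 e5 + 49/8*e1 e5 e6 - 71/10*e2 e3 e4 + 211/40*e2 e4 e5 + 7/4*e2 e4 e6 - 5/4*e2 e5 e6 + 7/48*e3 e4 e5 - 75/32*e3 e5 e6 - 7/24*e4 e5 e6 + 35/72*e1 e2 e4 e6 + 35/6*e1 e3 e4 e5 + 7/6*e1 e3 e4 e6 - 5/6*e2 e3 e4 e6 - 25/8*e3 e4 e5 e6 + 3/5*e1 e2 e3 e4 e5 - 39/8*e1 e2 e3 e4 e6 + 93/10*e1 e2 e4 e5 e6 + 1/2*e1 e3 e4 e5 e6 + 173/10*e2 e3 e4 e5 e6


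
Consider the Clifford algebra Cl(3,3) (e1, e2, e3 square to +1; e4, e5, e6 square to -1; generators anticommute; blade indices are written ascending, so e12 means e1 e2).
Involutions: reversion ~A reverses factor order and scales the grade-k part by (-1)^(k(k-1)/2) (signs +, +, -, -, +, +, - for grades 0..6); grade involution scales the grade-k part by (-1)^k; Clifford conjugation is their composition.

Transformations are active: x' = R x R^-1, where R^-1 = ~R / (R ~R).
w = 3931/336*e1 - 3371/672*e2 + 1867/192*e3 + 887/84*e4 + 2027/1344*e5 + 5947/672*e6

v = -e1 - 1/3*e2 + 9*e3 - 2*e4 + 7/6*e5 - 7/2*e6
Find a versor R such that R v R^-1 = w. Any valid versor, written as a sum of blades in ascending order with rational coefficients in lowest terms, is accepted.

Sketch: the shared square 129/2 makes R = v + w = 3595/336*e1 - 3595/672*e2 + 3595/192*e3 + 719/84*e4 + 3595/1344*e5 + 3595/672*e6 the natural versor; its sandwich fixes that direction, negates (v - w)/2, and sends v to w.
Answer: 3595/336*e1 - 3595/672*e2 + 3595/192*e3 + 719/84*e4 + 3595/1344*e5 + 3595/672*e6


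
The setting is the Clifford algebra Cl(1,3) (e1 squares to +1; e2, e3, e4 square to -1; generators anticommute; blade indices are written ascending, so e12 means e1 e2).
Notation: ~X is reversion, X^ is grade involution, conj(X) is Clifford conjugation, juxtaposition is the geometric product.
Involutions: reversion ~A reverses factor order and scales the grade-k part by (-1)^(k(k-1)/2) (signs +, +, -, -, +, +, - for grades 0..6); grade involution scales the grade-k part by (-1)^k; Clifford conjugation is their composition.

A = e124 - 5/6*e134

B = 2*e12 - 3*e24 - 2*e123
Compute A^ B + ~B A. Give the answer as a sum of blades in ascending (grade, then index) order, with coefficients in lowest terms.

first term: -3*e1 - 2*e4 - 5/3*e24 - 2*e34 + 5/2*e123 + 5/3*e234
second term: -3*e1 - 2*e4 + 5/3*e24 + 2*e34 - 5/2*e123 - 5/3*e234
Answer: -6*e1 - 4*e4


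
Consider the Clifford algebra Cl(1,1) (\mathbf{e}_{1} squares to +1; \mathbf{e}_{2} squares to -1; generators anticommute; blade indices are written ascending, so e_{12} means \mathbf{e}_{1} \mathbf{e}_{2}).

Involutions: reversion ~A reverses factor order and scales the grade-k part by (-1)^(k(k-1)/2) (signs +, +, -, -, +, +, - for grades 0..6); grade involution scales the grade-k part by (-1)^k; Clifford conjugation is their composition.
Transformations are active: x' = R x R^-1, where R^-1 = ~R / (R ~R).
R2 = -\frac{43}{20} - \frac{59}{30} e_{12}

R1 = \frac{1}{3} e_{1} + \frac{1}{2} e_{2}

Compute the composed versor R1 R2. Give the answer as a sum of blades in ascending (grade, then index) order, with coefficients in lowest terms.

Distribute over the terms of R1 (each basis-blade product reordered to ascending indices, repeated generators contracted through their squares):
(\frac{1}{3} e_{1}) R2 = -\frac{43}{60} e_{1} - \frac{59}{90} e_{2}
(\frac{1}{2} e_{2}) R2 = -\frac{59}{60} e_{1} - \frac{43}{40} e_{2}
Summing the partial products and collecting blades:
Answer: -\frac{17}{10} e_{1} - \frac{623}{360} e_{2}


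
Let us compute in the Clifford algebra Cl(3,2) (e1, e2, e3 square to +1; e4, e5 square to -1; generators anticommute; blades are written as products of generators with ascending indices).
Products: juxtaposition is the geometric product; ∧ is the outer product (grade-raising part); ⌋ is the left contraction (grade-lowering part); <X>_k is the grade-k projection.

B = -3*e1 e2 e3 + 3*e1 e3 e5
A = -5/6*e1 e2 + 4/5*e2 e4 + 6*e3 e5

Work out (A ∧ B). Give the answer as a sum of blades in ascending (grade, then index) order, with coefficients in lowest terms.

step 1: -12/5*e1 e2 e3 e4 e5
Answer: -12/5*e1 e2 e3 e4 e5


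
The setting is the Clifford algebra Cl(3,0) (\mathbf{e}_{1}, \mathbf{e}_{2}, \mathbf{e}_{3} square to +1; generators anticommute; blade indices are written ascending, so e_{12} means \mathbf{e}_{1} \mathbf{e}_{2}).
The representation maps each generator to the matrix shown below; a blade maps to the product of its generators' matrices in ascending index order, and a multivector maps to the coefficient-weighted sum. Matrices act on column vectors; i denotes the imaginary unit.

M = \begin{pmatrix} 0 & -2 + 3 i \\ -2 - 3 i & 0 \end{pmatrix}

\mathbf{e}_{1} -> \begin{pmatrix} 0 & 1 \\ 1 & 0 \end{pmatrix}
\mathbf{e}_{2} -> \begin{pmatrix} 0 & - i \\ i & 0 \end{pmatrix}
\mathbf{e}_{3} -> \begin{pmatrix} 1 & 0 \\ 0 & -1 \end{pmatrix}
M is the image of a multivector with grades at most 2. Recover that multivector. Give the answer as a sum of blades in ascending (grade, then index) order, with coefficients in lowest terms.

Method: 1, rho(e_{1}), rho(e_{2}), rho(e_{3}) form a trace-orthogonal basis of the 2x2 complex matrices (tr(X Y) = 2 if X = Y, else 0), so M = m0*1 + m1*rho(e_{1}) + m2*rho(e_{2}) + m3*rho(e_{3}) with m0 = tr(M)/2 = 0, m1 = tr(M rho(e_{1}))/2 = -2, m2 = tr(M rho(e_{2}))/2 = -3, m3 = tr(M rho(e_{3}))/2 = 0.
Multiplying table entries, the bivector images are rho(e_{12}) = i*rho(e_{3}), rho(e_{13}) = -i*rho(e_{2}), rho(e_{23}) = i*rho(e_{1}); with real blade coefficients the real parts of m0..m3 are the coefficients of 1, e_{1}, e_{2}, e_{3} and the imaginary parts give the bivectors (e_{23}: Im m1, e_{13}: -Im m2, e_{12}: Im m3).
Answer: -2 e_{1} - 3 e_{2}


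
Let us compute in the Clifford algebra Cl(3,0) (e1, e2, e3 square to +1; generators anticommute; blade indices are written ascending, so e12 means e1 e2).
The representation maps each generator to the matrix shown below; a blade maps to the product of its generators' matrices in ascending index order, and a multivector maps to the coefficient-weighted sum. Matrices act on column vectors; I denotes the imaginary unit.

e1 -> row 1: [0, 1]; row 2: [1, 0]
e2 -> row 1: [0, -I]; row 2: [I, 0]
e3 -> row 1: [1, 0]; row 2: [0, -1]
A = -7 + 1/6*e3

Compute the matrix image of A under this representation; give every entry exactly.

M = (-7)*1 + (1/6)*rho(e3), summed entrywise (1 is the identity matrix):
Answer: row 1: [-41/6, 0]; row 2: [0, -43/6]


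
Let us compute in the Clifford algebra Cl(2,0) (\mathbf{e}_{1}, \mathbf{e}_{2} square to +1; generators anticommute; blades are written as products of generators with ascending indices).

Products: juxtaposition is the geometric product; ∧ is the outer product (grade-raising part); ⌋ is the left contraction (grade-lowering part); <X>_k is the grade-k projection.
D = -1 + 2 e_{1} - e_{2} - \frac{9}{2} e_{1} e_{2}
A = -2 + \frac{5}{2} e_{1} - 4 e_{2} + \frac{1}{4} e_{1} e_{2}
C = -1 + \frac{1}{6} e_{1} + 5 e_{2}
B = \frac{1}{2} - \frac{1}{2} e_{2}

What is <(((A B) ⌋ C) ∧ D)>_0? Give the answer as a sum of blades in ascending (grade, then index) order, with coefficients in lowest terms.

step 1: 1 + \frac{9}{8} e_{1} - e_{2} - \frac{9}{8} e_{1} e_{2}
step 2: -\frac{93}{16} + \frac{1}{6} e_{1} + 5 e_{2}
step 3: \frac{93}{16} - \frac{283}{24} e_{1} + \frac{13}{16} e_{2} + \frac{1535}{96} e_{1} e_{2}
step 4: \frac{93}{16}
Answer: \frac{93}{16}


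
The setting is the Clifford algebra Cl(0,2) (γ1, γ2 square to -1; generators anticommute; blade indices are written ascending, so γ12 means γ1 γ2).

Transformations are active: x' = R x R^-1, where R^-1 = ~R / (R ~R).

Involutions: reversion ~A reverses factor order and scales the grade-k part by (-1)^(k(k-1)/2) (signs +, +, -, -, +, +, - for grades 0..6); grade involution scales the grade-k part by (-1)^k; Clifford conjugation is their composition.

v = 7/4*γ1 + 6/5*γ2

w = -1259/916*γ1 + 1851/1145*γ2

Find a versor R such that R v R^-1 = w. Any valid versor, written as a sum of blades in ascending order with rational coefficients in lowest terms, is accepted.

Why this works: both vectors square to -1801/400, so q(v) = q(w) and R = v + w = 86/229*γ1 + 645/229*γ2 carries v to w — its own direction survives, the complement (v - w)/2 flips.
Answer: 86/229*γ1 + 645/229*γ2


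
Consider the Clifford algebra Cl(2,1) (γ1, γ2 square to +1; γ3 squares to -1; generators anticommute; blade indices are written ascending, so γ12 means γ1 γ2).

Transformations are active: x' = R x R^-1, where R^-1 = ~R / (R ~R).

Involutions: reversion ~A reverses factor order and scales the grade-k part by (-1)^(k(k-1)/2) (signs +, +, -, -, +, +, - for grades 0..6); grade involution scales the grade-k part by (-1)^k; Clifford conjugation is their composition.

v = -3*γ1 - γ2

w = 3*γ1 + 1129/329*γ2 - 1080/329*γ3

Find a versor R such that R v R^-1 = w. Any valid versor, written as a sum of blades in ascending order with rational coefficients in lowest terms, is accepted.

Here q(v) = q(w) = 10; the classical choice R = v + w = 800/329*γ2 - 1080/329*γ3 then realises v -> w under the sandwich.
Answer: 800/329*γ2 - 1080/329*γ3


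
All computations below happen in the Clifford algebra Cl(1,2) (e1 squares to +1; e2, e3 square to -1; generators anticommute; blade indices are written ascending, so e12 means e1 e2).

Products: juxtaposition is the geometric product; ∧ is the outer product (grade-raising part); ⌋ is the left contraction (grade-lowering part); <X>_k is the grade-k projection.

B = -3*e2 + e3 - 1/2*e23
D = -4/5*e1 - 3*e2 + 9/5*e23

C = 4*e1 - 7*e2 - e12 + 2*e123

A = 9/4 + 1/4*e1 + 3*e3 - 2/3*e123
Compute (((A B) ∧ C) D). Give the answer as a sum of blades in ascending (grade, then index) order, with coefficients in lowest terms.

step 1: -3 - 1/3*e1 - 33/4*e2 + 9/4*e3 - 1/12*e12 + 9/4*e13 + 63/8*e23 - 1/8*e123
step 2: -12*e1 + 21*e2 + 115/3*e12 - 9*e13 + 63/4*e23 + 39*e123
step 3: 177/4 + 224/5*e1 + 92/3*e2 - 369/4*e3 + 183/5*e12 - 186*e13 - 156/5*e23 - 306/5*e123
Answer: 177/4 + 224/5*e1 + 92/3*e2 - 369/4*e3 + 183/5*e12 - 186*e13 - 156/5*e23 - 306/5*e123


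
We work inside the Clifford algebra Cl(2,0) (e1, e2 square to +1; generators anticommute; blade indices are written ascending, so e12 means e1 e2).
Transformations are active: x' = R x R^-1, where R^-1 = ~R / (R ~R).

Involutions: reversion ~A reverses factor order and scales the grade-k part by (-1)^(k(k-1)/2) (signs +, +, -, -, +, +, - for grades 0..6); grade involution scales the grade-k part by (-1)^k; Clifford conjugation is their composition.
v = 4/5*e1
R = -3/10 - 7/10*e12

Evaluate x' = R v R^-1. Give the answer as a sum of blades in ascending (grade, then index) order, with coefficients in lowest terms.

~R = -3/10 + 7/10*e12, and R ~R = 29/50, so R^-1 = ~R / (29/50).
R v = -6/25*e1 + 14/25*e2
Answer: -16/29*e1 - 84/145*e2


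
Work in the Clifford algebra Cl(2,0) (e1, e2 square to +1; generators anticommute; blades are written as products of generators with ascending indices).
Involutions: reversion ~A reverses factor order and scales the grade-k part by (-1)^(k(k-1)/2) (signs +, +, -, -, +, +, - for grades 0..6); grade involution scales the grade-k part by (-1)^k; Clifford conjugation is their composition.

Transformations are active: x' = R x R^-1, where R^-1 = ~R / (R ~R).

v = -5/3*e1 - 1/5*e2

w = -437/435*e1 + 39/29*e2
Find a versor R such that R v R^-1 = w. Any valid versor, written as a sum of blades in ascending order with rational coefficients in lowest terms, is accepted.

Take R = v + w = -1162/435*e1 + 166/145*e2. Because q(v) = q(w) = 634/225, conjugation by R sends v exactly to w.
Answer: -1162/435*e1 + 166/145*e2


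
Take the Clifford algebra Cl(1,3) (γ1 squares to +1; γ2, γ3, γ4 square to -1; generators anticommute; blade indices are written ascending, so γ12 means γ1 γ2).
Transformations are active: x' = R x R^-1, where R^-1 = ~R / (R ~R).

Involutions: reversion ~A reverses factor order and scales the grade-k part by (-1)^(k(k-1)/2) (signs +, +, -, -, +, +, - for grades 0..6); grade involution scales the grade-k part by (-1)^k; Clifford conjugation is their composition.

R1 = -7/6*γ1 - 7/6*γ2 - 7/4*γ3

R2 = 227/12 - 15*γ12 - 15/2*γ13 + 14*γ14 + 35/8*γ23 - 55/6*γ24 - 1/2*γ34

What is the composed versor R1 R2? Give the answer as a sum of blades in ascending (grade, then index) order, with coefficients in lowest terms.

Distribute over the terms of R1 (each basis-blade product reordered to ascending indices, repeated generators contracted through their squares):
(-7/6*γ1) R2 = -1589/72*γ1 + 35/2*γ2 + 35/4*γ3 - 49/3*γ4 - 245/48*γ123 + 385/36*γ124 + 7/12*γ134
(-7/6*γ2) R2 = 35/2*γ1 - 1589/72*γ2 + 245/48*γ3 - 385/36*γ4 - 35/4*γ123 + 49/3*γ124 + 7/12*γ234
(-7/4*γ3) R2 = 105/8*γ1 - 245/32*γ2 - 1589/48*γ3 - 7/8*γ4 + 105/4*γ123 + 49/2*γ134 - 385/24*γ234
Summing the partial products and collecting blades:
Answer: 77/9*γ1 - 3521/288*γ2 - 77/4*γ3 - 2009/72*γ4 + 595/48*γ123 + 973/36*γ124 + 301/12*γ134 - 371/24*γ234


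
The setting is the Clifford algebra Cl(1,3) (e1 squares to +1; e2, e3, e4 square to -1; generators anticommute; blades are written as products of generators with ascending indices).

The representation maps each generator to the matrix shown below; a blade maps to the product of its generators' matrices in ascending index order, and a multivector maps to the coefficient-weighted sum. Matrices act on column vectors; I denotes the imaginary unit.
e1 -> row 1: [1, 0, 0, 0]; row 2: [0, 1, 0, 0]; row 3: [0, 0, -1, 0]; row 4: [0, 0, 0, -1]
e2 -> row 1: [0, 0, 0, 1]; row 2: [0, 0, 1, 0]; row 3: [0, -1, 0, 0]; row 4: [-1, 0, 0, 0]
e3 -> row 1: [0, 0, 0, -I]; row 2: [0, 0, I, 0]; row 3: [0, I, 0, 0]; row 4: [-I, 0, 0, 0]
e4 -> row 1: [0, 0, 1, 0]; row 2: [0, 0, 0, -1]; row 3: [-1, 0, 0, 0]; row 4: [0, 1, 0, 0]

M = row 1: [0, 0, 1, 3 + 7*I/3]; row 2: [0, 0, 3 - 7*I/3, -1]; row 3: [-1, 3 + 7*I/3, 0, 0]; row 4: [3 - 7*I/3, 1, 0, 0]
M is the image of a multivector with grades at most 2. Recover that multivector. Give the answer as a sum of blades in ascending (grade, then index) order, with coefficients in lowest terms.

Method: the blade images are trace-orthogonal — tr(rho(e_A) rho(e_B)^-1) = 4 if A = B and 0 otherwise — and rho(e_A)^-1 = (e_A)^2 * rho(e_A) with (e_A)^2 = +1 or -1, so the coefficient of e_A in the preimage is (e_A)^2 * tr(M rho(e_A))/4.
Nonzero projections over blades of grade <= 2: e4: (e4)^2 = -1, tr(M rho(e4)) = -4, coefficient 1; e1 e2: (e1 e2)^2 = +1, tr(M rho(e1 e2)) = 12, coefficient 3; e1 e3: (e1 e3)^2 = +1, tr(M rho(e1 e3)) = -28/3, coefficient -7/3. Every other blade of grade <= 2 projects to 0.
Answer: e4 + 3*e1 e2 - 7/3*e1 e3


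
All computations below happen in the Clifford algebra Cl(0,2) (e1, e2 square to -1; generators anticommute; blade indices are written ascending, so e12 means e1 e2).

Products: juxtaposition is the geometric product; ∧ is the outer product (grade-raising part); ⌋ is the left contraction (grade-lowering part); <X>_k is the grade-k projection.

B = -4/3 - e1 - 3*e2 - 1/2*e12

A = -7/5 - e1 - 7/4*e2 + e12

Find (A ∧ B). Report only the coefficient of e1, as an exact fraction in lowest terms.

step 1: 28/15 + 41/15*e1 + 98/15*e2 + 37/60*e12
Answer: 41/15


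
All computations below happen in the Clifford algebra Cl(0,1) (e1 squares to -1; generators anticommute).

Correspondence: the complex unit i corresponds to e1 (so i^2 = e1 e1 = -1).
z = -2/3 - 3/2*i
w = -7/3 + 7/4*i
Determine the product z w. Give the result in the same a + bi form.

In blades: z = -2/3 - 3/2*e1, w = -7/3 + 7/4*e1.
Distribute z over w term by term (generator squares from the signature, products reordered to ascending indices): (-2/3)*w = 14/9 - 7/6*e1; (-3/2*e1)*w = 21/8 + 7/2*e1.
Sum: 301/72 + 7/3*e1; translating back through the correspondence:
Answer: 301/72 + 7/3*i


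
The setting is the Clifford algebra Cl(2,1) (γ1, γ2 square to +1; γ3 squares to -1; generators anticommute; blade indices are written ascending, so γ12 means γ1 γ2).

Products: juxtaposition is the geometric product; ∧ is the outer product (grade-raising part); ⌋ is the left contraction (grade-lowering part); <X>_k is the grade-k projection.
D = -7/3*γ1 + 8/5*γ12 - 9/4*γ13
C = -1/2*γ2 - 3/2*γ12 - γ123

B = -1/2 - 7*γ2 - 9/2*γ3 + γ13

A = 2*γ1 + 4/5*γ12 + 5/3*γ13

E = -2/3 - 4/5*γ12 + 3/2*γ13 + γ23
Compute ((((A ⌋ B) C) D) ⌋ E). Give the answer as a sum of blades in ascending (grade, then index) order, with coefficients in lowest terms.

step 1: 5/3 + 2*γ3
step 2: -5/6*γ2 - 1/2*γ12 + γ23 - 14/3*γ123
step 3: 4/5 + 4/3*γ1 - 35/3*γ2 + 112/15*γ3 + 11/36*γ12 - 8/5*γ13 + 703/72*γ23 - 101/24*γ123
step 4: 283/40 + 28/15*γ1 + 32/5*γ2 - 29/3*γ3 - 16/25*γ12 + 6/5*γ13 + 4/5*γ23
Answer: 283/40 + 28/15*γ1 + 32/5*γ2 - 29/3*γ3 - 16/25*γ12 + 6/5*γ13 + 4/5*γ23


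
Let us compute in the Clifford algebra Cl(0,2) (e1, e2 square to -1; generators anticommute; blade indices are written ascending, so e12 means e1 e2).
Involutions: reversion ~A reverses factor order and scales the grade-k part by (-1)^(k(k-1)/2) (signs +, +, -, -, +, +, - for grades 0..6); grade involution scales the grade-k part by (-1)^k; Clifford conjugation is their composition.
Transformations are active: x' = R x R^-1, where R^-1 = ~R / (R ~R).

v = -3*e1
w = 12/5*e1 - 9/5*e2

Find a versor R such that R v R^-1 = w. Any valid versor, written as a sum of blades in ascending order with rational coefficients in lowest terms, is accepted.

Here q(v) = q(w) = -9; the classical choice R = v + w = -3/5*e1 - 9/5*e2 then realises v -> w under the sandwich.
Answer: -3/5*e1 - 9/5*e2


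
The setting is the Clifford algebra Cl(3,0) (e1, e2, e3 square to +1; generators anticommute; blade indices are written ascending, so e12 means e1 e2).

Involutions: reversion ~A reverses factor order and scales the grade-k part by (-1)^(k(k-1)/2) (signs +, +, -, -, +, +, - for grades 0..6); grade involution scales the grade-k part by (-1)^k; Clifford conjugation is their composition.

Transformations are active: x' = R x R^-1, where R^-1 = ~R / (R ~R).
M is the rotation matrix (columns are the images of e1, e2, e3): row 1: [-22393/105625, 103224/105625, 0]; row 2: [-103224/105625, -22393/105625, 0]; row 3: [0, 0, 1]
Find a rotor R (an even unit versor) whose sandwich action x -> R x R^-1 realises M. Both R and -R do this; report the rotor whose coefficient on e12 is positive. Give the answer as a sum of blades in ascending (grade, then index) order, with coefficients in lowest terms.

Method: write R = a + b12*e12 + b13*e13 + b23*e23 with a^2 + b12^2 + b13^2 + b23^2 = 1 (so R^-1 = ~R). Expanding the columns R e_j ~R gives tr M = 4a^2 - 1 and, from the antisymmetric part, M21 - M12 = -4a*b12, M13 - M31 = 4a*b13, M32 - M23 = -4a*b23.
Here tr M = 60839/105625, so a^2 = (1 + tr M)/4 = 41616/105625 and a = ±204/325. Taking a = 204/325: M21 - M12 = -206448/105625, M13 - M31 = 0, M32 - M23 = 0, giving b12 = 253/325, b13 = 0, b23 = 0, i.e. R = 204/325 + 253/325*e12.
Its e12 coefficient is already positive.
Answer: 204/325 + 253/325*e12. Note: both R and -R realise this M (trace 60839/105625); the covering map identifies them, and the e12-coefficient sign is the tie-breaker.


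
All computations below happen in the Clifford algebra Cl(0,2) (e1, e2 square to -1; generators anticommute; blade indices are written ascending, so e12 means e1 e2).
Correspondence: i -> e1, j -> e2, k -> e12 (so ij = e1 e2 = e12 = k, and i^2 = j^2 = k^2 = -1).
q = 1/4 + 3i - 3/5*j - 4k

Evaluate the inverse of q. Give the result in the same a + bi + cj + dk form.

In blades: q = 1/4 + 3*e1 - 3/5*e2 - 4*e12.
With qbar = 1/4 - 3*e1 + 3/5*e2 + 4*e12 (scalar fixed, mapped units negated), q qbar = 10169/400 (the sum of squared coefficients), so q^-1 = qbar / (10169/400) = 100/10169 - 1200/10169*e1 + 240/10169*e2 + 1600/10169*e12; translating back:
Answer: 100/10169 - 1200/10169*i + 240/10169*j + 1600/10169*k


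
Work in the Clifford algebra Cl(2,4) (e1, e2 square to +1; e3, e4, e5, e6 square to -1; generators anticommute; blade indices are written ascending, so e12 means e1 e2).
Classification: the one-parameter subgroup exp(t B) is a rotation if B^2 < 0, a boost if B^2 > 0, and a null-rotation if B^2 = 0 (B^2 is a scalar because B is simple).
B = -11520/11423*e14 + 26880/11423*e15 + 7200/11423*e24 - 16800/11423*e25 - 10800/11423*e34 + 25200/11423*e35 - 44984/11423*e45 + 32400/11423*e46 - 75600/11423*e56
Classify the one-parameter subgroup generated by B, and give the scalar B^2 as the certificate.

B^2 term by term: the squares give (-11520/11423)^2*(e14)^2 + (26880/11423)^2*(e15)^2 + (7200/11423)^2*(e24)^2 + (-16800/11423)^2*(e25)^2 + (-10800/11423)^2*(e34)^2 + (25200/11423)^2*(e35)^2 + (-44984/11423)^2*(e45)^2 + (32400/11423)^2*(e46)^2 + (-75600/11423)^2*(e56)^2 = 132710400/130484929*(+1) + 722534400/130484929*(+1) + 51840000/130484929*(+1) + 282240000/130484929*(+1) + 116640000/130484929*(-1) + 635040000/130484929*(-1) + 2023560256/130484929*(-1) + 1049760000/130484929*(-1) + 5715360000/130484929*(-1) = -64 (each basis 2-blade squares to minus the product of its generators' squares); cross terms between blades sharing an index anticommute and cancel; the commuting (index-disjoint) pairs give grade-4 terms 2*c*c'*(blade product), which cancel blade by blade — e1245: -387072000/130484929 + 387072000/130484929 = 0; e1345: 580608000/130484929 - 580608000/130484929 = 0; e1456: 1741824000/130484929 - 1741824000/130484929 = 0; e2345: -362880000/130484929 + 362880000/130484929 = 0; e2456: -1088640000/130484929 + 1088640000/130484929 = 0; e3456: 1632960000/130484929 - 1632960000/130484929 = 0 — confirming B is simple. So B^2 = -64.
Answer: rotation, certificate B^2 = -64. No conjugation can change B^2 = -64; the sign gives the class.


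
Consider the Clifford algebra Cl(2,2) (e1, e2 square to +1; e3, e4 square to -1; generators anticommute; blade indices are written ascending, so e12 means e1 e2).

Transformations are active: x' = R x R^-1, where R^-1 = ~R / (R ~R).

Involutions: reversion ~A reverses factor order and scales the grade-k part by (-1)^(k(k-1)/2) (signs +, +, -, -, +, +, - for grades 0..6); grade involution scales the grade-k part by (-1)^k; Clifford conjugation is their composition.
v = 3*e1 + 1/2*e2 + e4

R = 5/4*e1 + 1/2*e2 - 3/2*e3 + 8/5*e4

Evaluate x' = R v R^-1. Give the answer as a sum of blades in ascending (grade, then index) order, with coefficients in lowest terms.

~R = 5/4*e1 + 1/2*e2 - 3/2*e3 + 8/5*e4, and R ~R = -1199/400, so R^-1 = ~R / (-1199/400).
R v = 12/5 - 7/8*e12 + 9/2*e13 - 71/20*e14 + 3/4*e23 - 3/10*e24 - 3/2*e34
Answer: -5997/1199*e1 - 3119/2398*e2 + 2880/1199*e3 - 4271/1199*e4


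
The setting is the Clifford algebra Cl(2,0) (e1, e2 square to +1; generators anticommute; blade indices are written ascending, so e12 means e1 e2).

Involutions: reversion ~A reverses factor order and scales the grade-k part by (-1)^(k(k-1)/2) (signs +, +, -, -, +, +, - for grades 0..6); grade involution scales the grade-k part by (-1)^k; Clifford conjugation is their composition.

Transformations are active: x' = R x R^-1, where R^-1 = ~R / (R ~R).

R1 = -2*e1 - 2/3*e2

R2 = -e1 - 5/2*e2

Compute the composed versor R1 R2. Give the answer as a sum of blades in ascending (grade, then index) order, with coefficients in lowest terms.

Distribute over the terms of R1 (each basis-blade product reordered to ascending indices, repeated generators contracted through their squares):
(-2*e1) R2 = 2 + 5*e12
(-2/3*e2) R2 = 5/3 - 2/3*e12
Summing the partial products and collecting blades:
Answer: 11/3 + 13/3*e12


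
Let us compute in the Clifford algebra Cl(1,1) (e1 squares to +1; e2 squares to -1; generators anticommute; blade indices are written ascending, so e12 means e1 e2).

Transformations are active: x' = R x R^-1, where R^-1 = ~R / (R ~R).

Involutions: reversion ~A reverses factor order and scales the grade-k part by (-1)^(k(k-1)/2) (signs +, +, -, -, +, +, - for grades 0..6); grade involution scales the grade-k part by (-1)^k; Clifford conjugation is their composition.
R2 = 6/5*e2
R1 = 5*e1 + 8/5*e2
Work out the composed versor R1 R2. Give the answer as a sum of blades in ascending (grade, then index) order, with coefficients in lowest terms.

Distribute over the terms of R2 (each basis-blade product reordered to ascending indices, repeated generators contracted through their squares):
R1 (6/5*e2) = -48/25 + 6*e12
Answer: -48/25 + 6*e12


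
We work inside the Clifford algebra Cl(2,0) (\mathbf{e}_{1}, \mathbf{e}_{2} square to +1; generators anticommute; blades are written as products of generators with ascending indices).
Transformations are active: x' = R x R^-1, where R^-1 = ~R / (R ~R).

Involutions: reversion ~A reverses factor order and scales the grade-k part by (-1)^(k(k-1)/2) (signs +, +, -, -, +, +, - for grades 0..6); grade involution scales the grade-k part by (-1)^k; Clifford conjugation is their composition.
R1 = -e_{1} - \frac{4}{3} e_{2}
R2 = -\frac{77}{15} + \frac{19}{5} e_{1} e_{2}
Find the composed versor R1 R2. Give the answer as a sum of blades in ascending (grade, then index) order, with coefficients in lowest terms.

Distribute over the terms of R1 (each basis-blade product reordered to ascending indices, repeated generators contracted through their squares):
(-e_{1}) R2 = \frac{77}{15} e_{1} - \frac{19}{5} e_{2}
(-\frac{4}{3} e_{2}) R2 = \frac{76}{15} e_{1} + \frac{308}{45} e_{2}
Summing the partial products and collecting blades:
Answer: \frac{51}{5} e_{1} + \frac{137}{45} e_{2}


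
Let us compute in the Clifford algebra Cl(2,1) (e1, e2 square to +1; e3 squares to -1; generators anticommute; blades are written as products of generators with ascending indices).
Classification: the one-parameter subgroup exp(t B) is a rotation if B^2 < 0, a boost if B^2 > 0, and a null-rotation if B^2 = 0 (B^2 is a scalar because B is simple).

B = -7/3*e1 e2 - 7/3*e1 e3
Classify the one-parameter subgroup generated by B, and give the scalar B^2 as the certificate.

B^2 term by term: the squares give (-7/3)^2*(e1 e2)^2 + (-7/3)^2*(e1 e3)^2 = 49/9*(-1) + 49/9*(+1) = 0 (each basis 2-blade squares to minus the product of its generators' squares); cross terms between blades sharing an index anticommute and cancel. So B^2 = 0.
Answer: null-rotation, certificate B^2 = 0. B^2 = 0 is basis-independent, so its sign is the whole story.


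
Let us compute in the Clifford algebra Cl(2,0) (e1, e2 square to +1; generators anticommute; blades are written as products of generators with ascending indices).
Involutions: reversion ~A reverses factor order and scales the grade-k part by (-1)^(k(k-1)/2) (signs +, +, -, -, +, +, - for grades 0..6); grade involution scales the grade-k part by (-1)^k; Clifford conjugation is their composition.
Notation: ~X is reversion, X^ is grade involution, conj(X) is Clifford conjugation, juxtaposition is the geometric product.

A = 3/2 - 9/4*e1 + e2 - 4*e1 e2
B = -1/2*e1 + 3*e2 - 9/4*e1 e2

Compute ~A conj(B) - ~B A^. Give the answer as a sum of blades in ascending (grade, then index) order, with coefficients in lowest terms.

first term: -105/8 - 27/2*e1 - 185/16*e2 + 77/8*e1 e2
second term: 39/8 + 9*e1 + 23/16*e2 - 23/8*e1 e2
Answer: -18 - 45/2*e1 - 13*e2 + 25/2*e1 e2


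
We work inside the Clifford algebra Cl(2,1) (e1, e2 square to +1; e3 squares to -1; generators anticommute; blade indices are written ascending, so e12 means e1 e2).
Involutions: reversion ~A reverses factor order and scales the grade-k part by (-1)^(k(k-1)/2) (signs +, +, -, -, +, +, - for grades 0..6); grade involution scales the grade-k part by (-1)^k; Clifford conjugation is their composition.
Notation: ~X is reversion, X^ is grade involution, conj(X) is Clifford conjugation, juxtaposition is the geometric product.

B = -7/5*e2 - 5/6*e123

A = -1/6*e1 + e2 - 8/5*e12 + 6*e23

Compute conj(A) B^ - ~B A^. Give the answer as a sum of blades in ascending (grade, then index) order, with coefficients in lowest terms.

first term: -7/5 - 69/25*e1 + 106/15*e3 + 7/30*e12 + 5/6*e13 + 5/36*e23
second term: 7/5 + 69/25*e1 - 106/15*e3 + 7/30*e12 + 5/6*e13 + 5/36*e23
Answer: -14/5 - 138/25*e1 + 212/15*e3


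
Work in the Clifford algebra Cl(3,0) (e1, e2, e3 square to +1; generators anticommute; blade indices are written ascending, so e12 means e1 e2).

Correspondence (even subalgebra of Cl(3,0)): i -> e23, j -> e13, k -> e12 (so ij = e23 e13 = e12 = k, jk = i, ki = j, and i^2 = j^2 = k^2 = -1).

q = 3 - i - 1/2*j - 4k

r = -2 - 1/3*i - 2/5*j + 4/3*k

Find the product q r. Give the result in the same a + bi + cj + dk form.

In blades: q = 3 - 4*e12 - 1/2*e13 - e23, r = -2 + 4/3*e12 - 2/5*e13 - 1/3*e23.
Distribute q over r term by term (generator squares from the signature, products reordered to ascending indices): (3)*r = -6 + 4*e12 - 6/5*e13 - e23; (-4*e12)*r = 16/3 + 8*e12 + 4/3*e13 - 8/5*e23; (-1/2*e13)*r = -1/5 - 1/6*e12 + e13 - 2/3*e23; (-e23)*r = -1/3 + 2/5*e12 + 4/3*e13 + 2*e23.
Sum: -6/5 + 367/30*e12 + 37/15*e13 - 19/15*e23; translating back through the correspondence:
Answer: -6/5 - 19/15*i + 37/15*j + 367/30*k


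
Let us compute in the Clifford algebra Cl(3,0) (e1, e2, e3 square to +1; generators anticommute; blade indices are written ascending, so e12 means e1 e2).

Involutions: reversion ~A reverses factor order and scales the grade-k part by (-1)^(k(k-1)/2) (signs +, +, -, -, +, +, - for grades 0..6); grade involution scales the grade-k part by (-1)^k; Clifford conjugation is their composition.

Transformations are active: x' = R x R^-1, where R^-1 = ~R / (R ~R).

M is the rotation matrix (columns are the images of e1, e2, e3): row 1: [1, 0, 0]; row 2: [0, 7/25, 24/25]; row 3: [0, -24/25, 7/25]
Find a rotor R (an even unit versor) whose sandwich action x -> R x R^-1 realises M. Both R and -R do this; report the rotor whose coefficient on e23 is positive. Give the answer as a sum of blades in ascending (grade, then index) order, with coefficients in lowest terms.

Method: write R = a + b12*e12 + b13*e13 + b23*e23 with a^2 + b12^2 + b13^2 + b23^2 = 1 (so R^-1 = ~R). Expanding the columns R e_j ~R gives tr M = 4a^2 - 1 and, from the antisymmetric part, M21 - M12 = -4a*b12, M13 - M31 = 4a*b13, M32 - M23 = -4a*b23.
Here tr M = 39/25, so a^2 = (1 + tr M)/4 = 16/25 and a = ±4/5. Taking a = 4/5: M21 - M12 = 0, M13 - M31 = 0, M32 - M23 = -48/25, giving b12 = 0, b13 = 0, b23 = 3/5, i.e. R = 4/5 + 3/5*e23.
Its e23 coefficient is already positive.
Answer: 4/5 + 3/5*e23. Why the constraint matters: R and -R act identically through the sandwich — M has trace 39/25 either way — so only the sign condition on e23 picks one of the two preimages.


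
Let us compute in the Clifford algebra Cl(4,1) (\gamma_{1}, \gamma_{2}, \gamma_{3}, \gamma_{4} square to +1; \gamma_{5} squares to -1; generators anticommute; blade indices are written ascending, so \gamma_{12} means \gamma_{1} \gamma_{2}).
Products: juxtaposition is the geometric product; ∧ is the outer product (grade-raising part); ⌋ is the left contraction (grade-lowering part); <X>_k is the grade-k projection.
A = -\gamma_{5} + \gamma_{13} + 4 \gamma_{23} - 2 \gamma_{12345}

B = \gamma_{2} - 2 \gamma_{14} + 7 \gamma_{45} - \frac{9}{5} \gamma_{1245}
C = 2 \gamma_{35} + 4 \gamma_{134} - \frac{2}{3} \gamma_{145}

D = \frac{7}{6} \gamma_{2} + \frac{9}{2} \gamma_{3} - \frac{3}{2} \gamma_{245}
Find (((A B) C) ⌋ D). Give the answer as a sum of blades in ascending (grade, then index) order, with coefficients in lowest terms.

step 1: -\frac{38}{5} \gamma_{3} - 7 \gamma_{4} + \gamma_{25} + 2 \gamma_{34} - 15 \gamma_{123} + \frac{9}{5} \gamma_{124} + 2 \gamma_{145} - 4 \gamma_{235} - 8 \gamma_{1234} + \frac{81}{5} \gamma_{1345} + \frac{131}{5} \gamma_{2345}
step 2: -\frac{4}{3} - 8 \gamma_{1} - 40 \gamma_{2} + \frac{54}{5} \gamma_{3} + \frac{248}{5} \gamma_{5} - 28 \gamma_{13} - 2 \gamma_{14} - \frac{14}{3} \gamma_{15} - \frac{26}{5} \gamma_{23} - \frac{562}{5} \gamma_{24} - \frac{6}{5} \gamma_{25} - 8 \gamma_{35} - 4 \gamma_{45} - \frac{262}{15} \gamma_{123} - \frac{2}{3} \gamma_{124} - \frac{674}{5} \gamma_{125} - 4 \gamma_{134} - \frac{4}{3} \gamma_{135} - \frac{16}{3} \gamma_{235} + 14 \gamma_{345} - \frac{8}{3} \gamma_{1234} + 32 \gamma_{1245} - \frac{76}{15} \gamma_{1345} + 10 \gamma_{2345} + \frac{2}{5} \gamma_{12345}
step 3: \frac{29}{15} + \frac{40}{9} \gamma_{2} - 6 \gamma_{3} - \frac{9}{5} \gamma_{4} - \frac{843}{5} \gamma_{5} + \frac{372}{5} \gamma_{24} + 60 \gamma_{45} + 2 \gamma_{245}
Answer: \frac{29}{15} + \frac{40}{9} \gamma_{2} - 6 \gamma_{3} - \frac{9}{5} \gamma_{4} - \frac{843}{5} \gamma_{5} + \frac{372}{5} \gamma_{24} + 60 \gamma_{45} + 2 \gamma_{245}


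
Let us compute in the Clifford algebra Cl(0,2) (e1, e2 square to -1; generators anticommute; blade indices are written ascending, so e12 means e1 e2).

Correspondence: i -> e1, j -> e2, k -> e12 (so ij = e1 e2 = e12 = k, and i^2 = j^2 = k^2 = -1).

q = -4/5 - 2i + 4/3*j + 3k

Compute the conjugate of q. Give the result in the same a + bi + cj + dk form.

In blades: q = -4/5 - 2*e1 + 4/3*e2 + 3*e12.
Conjugation here is Clifford conjugation: the scalar is fixed and the grade-1 and grade-2 blades all flip sign, giving -4/5 + 2*e1 - 4/3*e2 - 3*e12; translating back:
Answer: -4/5 + 2i - 4/3*j - 3k


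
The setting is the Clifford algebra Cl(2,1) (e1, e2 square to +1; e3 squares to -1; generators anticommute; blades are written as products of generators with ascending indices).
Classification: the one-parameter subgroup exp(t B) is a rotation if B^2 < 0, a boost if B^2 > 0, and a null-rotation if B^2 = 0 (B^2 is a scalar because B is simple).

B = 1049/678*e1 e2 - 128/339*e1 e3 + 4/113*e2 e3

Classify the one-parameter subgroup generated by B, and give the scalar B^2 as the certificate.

B^2 term by term: the squares give (1049/678)^2*(e1 e2)^2 + (-128/339)^2*(e1 e3)^2 + (4/113)^2*(e2 e3)^2 = 1100401/459684*(-1) + 16384/114921*(+1) + 16/12769*(+1) = -9/4 (each basis 2-blade squares to minus the product of its generators' squares); cross terms between blades sharing an index anticommute and cancel. So B^2 = -9/4.
Answer: rotation, certificate B^2 = -9/4. One invariant decides it: the square -9/4 survives every conjugation, and its sign is exactly the classification.


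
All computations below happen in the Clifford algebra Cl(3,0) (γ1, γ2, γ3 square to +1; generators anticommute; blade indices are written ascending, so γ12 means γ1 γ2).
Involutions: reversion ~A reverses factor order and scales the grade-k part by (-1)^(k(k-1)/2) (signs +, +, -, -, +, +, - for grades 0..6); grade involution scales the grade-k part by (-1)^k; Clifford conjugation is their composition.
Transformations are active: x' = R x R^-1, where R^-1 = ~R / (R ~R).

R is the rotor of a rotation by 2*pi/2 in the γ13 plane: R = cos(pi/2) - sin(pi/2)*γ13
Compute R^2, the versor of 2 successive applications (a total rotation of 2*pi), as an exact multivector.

Because a rotor carries half the rotation angle, composing 2 copies of this γ13-plane rotor multiplies the phase: 2*(pi/2) = pi, hence R^2 = cos(pi) - sin(pi)*γ13.
cos(pi) = -1 and sin(pi) = 0, so R^2 = -1. The total rotation 2*pi is 1 full turn, so every vector returns to itself, yet the rotor is -1, on the OTHER sheet of the double cover (an odd number of 2*pi turns).
Answer: -1
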